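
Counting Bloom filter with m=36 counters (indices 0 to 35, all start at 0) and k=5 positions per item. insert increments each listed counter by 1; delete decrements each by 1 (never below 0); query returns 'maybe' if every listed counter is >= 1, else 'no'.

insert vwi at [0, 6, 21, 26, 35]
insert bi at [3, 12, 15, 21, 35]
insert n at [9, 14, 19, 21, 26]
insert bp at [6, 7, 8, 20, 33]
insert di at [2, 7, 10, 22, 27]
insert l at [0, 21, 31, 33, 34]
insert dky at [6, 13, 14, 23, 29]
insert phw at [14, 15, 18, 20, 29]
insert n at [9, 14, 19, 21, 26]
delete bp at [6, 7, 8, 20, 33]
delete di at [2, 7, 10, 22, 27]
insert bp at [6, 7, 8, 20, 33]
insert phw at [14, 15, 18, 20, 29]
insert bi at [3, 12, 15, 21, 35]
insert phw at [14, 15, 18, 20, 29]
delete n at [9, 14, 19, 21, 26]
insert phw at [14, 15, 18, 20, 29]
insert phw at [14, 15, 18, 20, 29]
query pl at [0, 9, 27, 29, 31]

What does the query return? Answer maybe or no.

Answer: no

Derivation:
Step 1: insert vwi at [0, 6, 21, 26, 35] -> counters=[1,0,0,0,0,0,1,0,0,0,0,0,0,0,0,0,0,0,0,0,0,1,0,0,0,0,1,0,0,0,0,0,0,0,0,1]
Step 2: insert bi at [3, 12, 15, 21, 35] -> counters=[1,0,0,1,0,0,1,0,0,0,0,0,1,0,0,1,0,0,0,0,0,2,0,0,0,0,1,0,0,0,0,0,0,0,0,2]
Step 3: insert n at [9, 14, 19, 21, 26] -> counters=[1,0,0,1,0,0,1,0,0,1,0,0,1,0,1,1,0,0,0,1,0,3,0,0,0,0,2,0,0,0,0,0,0,0,0,2]
Step 4: insert bp at [6, 7, 8, 20, 33] -> counters=[1,0,0,1,0,0,2,1,1,1,0,0,1,0,1,1,0,0,0,1,1,3,0,0,0,0,2,0,0,0,0,0,0,1,0,2]
Step 5: insert di at [2, 7, 10, 22, 27] -> counters=[1,0,1,1,0,0,2,2,1,1,1,0,1,0,1,1,0,0,0,1,1,3,1,0,0,0,2,1,0,0,0,0,0,1,0,2]
Step 6: insert l at [0, 21, 31, 33, 34] -> counters=[2,0,1,1,0,0,2,2,1,1,1,0,1,0,1,1,0,0,0,1,1,4,1,0,0,0,2,1,0,0,0,1,0,2,1,2]
Step 7: insert dky at [6, 13, 14, 23, 29] -> counters=[2,0,1,1,0,0,3,2,1,1,1,0,1,1,2,1,0,0,0,1,1,4,1,1,0,0,2,1,0,1,0,1,0,2,1,2]
Step 8: insert phw at [14, 15, 18, 20, 29] -> counters=[2,0,1,1,0,0,3,2,1,1,1,0,1,1,3,2,0,0,1,1,2,4,1,1,0,0,2,1,0,2,0,1,0,2,1,2]
Step 9: insert n at [9, 14, 19, 21, 26] -> counters=[2,0,1,1,0,0,3,2,1,2,1,0,1,1,4,2,0,0,1,2,2,5,1,1,0,0,3,1,0,2,0,1,0,2,1,2]
Step 10: delete bp at [6, 7, 8, 20, 33] -> counters=[2,0,1,1,0,0,2,1,0,2,1,0,1,1,4,2,0,0,1,2,1,5,1,1,0,0,3,1,0,2,0,1,0,1,1,2]
Step 11: delete di at [2, 7, 10, 22, 27] -> counters=[2,0,0,1,0,0,2,0,0,2,0,0,1,1,4,2,0,0,1,2,1,5,0,1,0,0,3,0,0,2,0,1,0,1,1,2]
Step 12: insert bp at [6, 7, 8, 20, 33] -> counters=[2,0,0,1,0,0,3,1,1,2,0,0,1,1,4,2,0,0,1,2,2,5,0,1,0,0,3,0,0,2,0,1,0,2,1,2]
Step 13: insert phw at [14, 15, 18, 20, 29] -> counters=[2,0,0,1,0,0,3,1,1,2,0,0,1,1,5,3,0,0,2,2,3,5,0,1,0,0,3,0,0,3,0,1,0,2,1,2]
Step 14: insert bi at [3, 12, 15, 21, 35] -> counters=[2,0,0,2,0,0,3,1,1,2,0,0,2,1,5,4,0,0,2,2,3,6,0,1,0,0,3,0,0,3,0,1,0,2,1,3]
Step 15: insert phw at [14, 15, 18, 20, 29] -> counters=[2,0,0,2,0,0,3,1,1,2,0,0,2,1,6,5,0,0,3,2,4,6,0,1,0,0,3,0,0,4,0,1,0,2,1,3]
Step 16: delete n at [9, 14, 19, 21, 26] -> counters=[2,0,0,2,0,0,3,1,1,1,0,0,2,1,5,5,0,0,3,1,4,5,0,1,0,0,2,0,0,4,0,1,0,2,1,3]
Step 17: insert phw at [14, 15, 18, 20, 29] -> counters=[2,0,0,2,0,0,3,1,1,1,0,0,2,1,6,6,0,0,4,1,5,5,0,1,0,0,2,0,0,5,0,1,0,2,1,3]
Step 18: insert phw at [14, 15, 18, 20, 29] -> counters=[2,0,0,2,0,0,3,1,1,1,0,0,2,1,7,7,0,0,5,1,6,5,0,1,0,0,2,0,0,6,0,1,0,2,1,3]
Query pl: check counters[0]=2 counters[9]=1 counters[27]=0 counters[29]=6 counters[31]=1 -> no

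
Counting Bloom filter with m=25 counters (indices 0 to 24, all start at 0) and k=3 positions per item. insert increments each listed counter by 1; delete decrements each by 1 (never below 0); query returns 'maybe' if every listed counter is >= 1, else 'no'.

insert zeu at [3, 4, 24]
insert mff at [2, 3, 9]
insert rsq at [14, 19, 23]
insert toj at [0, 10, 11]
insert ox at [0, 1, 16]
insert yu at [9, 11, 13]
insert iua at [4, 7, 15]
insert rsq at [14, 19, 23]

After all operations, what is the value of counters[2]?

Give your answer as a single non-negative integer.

Answer: 1

Derivation:
Step 1: insert zeu at [3, 4, 24] -> counters=[0,0,0,1,1,0,0,0,0,0,0,0,0,0,0,0,0,0,0,0,0,0,0,0,1]
Step 2: insert mff at [2, 3, 9] -> counters=[0,0,1,2,1,0,0,0,0,1,0,0,0,0,0,0,0,0,0,0,0,0,0,0,1]
Step 3: insert rsq at [14, 19, 23] -> counters=[0,0,1,2,1,0,0,0,0,1,0,0,0,0,1,0,0,0,0,1,0,0,0,1,1]
Step 4: insert toj at [0, 10, 11] -> counters=[1,0,1,2,1,0,0,0,0,1,1,1,0,0,1,0,0,0,0,1,0,0,0,1,1]
Step 5: insert ox at [0, 1, 16] -> counters=[2,1,1,2,1,0,0,0,0,1,1,1,0,0,1,0,1,0,0,1,0,0,0,1,1]
Step 6: insert yu at [9, 11, 13] -> counters=[2,1,1,2,1,0,0,0,0,2,1,2,0,1,1,0,1,0,0,1,0,0,0,1,1]
Step 7: insert iua at [4, 7, 15] -> counters=[2,1,1,2,2,0,0,1,0,2,1,2,0,1,1,1,1,0,0,1,0,0,0,1,1]
Step 8: insert rsq at [14, 19, 23] -> counters=[2,1,1,2,2,0,0,1,0,2,1,2,0,1,2,1,1,0,0,2,0,0,0,2,1]
Final counters=[2,1,1,2,2,0,0,1,0,2,1,2,0,1,2,1,1,0,0,2,0,0,0,2,1] -> counters[2]=1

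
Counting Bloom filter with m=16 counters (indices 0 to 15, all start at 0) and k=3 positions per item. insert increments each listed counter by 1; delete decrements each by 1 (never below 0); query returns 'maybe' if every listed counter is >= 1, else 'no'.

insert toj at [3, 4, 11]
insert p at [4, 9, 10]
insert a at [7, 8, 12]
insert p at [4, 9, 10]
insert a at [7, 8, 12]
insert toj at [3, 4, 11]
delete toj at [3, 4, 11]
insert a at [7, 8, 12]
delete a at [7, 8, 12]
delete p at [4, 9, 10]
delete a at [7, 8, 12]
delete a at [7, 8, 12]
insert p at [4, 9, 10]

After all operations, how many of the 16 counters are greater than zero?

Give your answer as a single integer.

Answer: 5

Derivation:
Step 1: insert toj at [3, 4, 11] -> counters=[0,0,0,1,1,0,0,0,0,0,0,1,0,0,0,0]
Step 2: insert p at [4, 9, 10] -> counters=[0,0,0,1,2,0,0,0,0,1,1,1,0,0,0,0]
Step 3: insert a at [7, 8, 12] -> counters=[0,0,0,1,2,0,0,1,1,1,1,1,1,0,0,0]
Step 4: insert p at [4, 9, 10] -> counters=[0,0,0,1,3,0,0,1,1,2,2,1,1,0,0,0]
Step 5: insert a at [7, 8, 12] -> counters=[0,0,0,1,3,0,0,2,2,2,2,1,2,0,0,0]
Step 6: insert toj at [3, 4, 11] -> counters=[0,0,0,2,4,0,0,2,2,2,2,2,2,0,0,0]
Step 7: delete toj at [3, 4, 11] -> counters=[0,0,0,1,3,0,0,2,2,2,2,1,2,0,0,0]
Step 8: insert a at [7, 8, 12] -> counters=[0,0,0,1,3,0,0,3,3,2,2,1,3,0,0,0]
Step 9: delete a at [7, 8, 12] -> counters=[0,0,0,1,3,0,0,2,2,2,2,1,2,0,0,0]
Step 10: delete p at [4, 9, 10] -> counters=[0,0,0,1,2,0,0,2,2,1,1,1,2,0,0,0]
Step 11: delete a at [7, 8, 12] -> counters=[0,0,0,1,2,0,0,1,1,1,1,1,1,0,0,0]
Step 12: delete a at [7, 8, 12] -> counters=[0,0,0,1,2,0,0,0,0,1,1,1,0,0,0,0]
Step 13: insert p at [4, 9, 10] -> counters=[0,0,0,1,3,0,0,0,0,2,2,1,0,0,0,0]
Final counters=[0,0,0,1,3,0,0,0,0,2,2,1,0,0,0,0] -> 5 nonzero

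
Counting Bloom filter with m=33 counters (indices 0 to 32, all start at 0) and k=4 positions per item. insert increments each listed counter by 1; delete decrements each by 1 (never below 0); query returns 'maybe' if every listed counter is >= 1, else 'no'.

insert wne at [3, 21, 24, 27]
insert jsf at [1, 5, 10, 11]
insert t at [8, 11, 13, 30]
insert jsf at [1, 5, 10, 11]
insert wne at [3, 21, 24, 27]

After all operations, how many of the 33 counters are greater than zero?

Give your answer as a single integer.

Step 1: insert wne at [3, 21, 24, 27] -> counters=[0,0,0,1,0,0,0,0,0,0,0,0,0,0,0,0,0,0,0,0,0,1,0,0,1,0,0,1,0,0,0,0,0]
Step 2: insert jsf at [1, 5, 10, 11] -> counters=[0,1,0,1,0,1,0,0,0,0,1,1,0,0,0,0,0,0,0,0,0,1,0,0,1,0,0,1,0,0,0,0,0]
Step 3: insert t at [8, 11, 13, 30] -> counters=[0,1,0,1,0,1,0,0,1,0,1,2,0,1,0,0,0,0,0,0,0,1,0,0,1,0,0,1,0,0,1,0,0]
Step 4: insert jsf at [1, 5, 10, 11] -> counters=[0,2,0,1,0,2,0,0,1,0,2,3,0,1,0,0,0,0,0,0,0,1,0,0,1,0,0,1,0,0,1,0,0]
Step 5: insert wne at [3, 21, 24, 27] -> counters=[0,2,0,2,0,2,0,0,1,0,2,3,0,1,0,0,0,0,0,0,0,2,0,0,2,0,0,2,0,0,1,0,0]
Final counters=[0,2,0,2,0,2,0,0,1,0,2,3,0,1,0,0,0,0,0,0,0,2,0,0,2,0,0,2,0,0,1,0,0] -> 11 nonzero

Answer: 11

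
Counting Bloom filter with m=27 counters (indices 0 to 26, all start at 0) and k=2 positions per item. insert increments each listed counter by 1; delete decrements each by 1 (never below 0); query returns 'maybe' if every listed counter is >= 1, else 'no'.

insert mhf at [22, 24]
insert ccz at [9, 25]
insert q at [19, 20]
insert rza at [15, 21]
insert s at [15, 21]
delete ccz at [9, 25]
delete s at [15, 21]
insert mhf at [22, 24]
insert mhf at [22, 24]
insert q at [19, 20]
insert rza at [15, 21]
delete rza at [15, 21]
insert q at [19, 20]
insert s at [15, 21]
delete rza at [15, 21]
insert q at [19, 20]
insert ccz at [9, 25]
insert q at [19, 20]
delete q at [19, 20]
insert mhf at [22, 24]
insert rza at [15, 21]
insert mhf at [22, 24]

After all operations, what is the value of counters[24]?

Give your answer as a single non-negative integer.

Answer: 5

Derivation:
Step 1: insert mhf at [22, 24] -> counters=[0,0,0,0,0,0,0,0,0,0,0,0,0,0,0,0,0,0,0,0,0,0,1,0,1,0,0]
Step 2: insert ccz at [9, 25] -> counters=[0,0,0,0,0,0,0,0,0,1,0,0,0,0,0,0,0,0,0,0,0,0,1,0,1,1,0]
Step 3: insert q at [19, 20] -> counters=[0,0,0,0,0,0,0,0,0,1,0,0,0,0,0,0,0,0,0,1,1,0,1,0,1,1,0]
Step 4: insert rza at [15, 21] -> counters=[0,0,0,0,0,0,0,0,0,1,0,0,0,0,0,1,0,0,0,1,1,1,1,0,1,1,0]
Step 5: insert s at [15, 21] -> counters=[0,0,0,0,0,0,0,0,0,1,0,0,0,0,0,2,0,0,0,1,1,2,1,0,1,1,0]
Step 6: delete ccz at [9, 25] -> counters=[0,0,0,0,0,0,0,0,0,0,0,0,0,0,0,2,0,0,0,1,1,2,1,0,1,0,0]
Step 7: delete s at [15, 21] -> counters=[0,0,0,0,0,0,0,0,0,0,0,0,0,0,0,1,0,0,0,1,1,1,1,0,1,0,0]
Step 8: insert mhf at [22, 24] -> counters=[0,0,0,0,0,0,0,0,0,0,0,0,0,0,0,1,0,0,0,1,1,1,2,0,2,0,0]
Step 9: insert mhf at [22, 24] -> counters=[0,0,0,0,0,0,0,0,0,0,0,0,0,0,0,1,0,0,0,1,1,1,3,0,3,0,0]
Step 10: insert q at [19, 20] -> counters=[0,0,0,0,0,0,0,0,0,0,0,0,0,0,0,1,0,0,0,2,2,1,3,0,3,0,0]
Step 11: insert rza at [15, 21] -> counters=[0,0,0,0,0,0,0,0,0,0,0,0,0,0,0,2,0,0,0,2,2,2,3,0,3,0,0]
Step 12: delete rza at [15, 21] -> counters=[0,0,0,0,0,0,0,0,0,0,0,0,0,0,0,1,0,0,0,2,2,1,3,0,3,0,0]
Step 13: insert q at [19, 20] -> counters=[0,0,0,0,0,0,0,0,0,0,0,0,0,0,0,1,0,0,0,3,3,1,3,0,3,0,0]
Step 14: insert s at [15, 21] -> counters=[0,0,0,0,0,0,0,0,0,0,0,0,0,0,0,2,0,0,0,3,3,2,3,0,3,0,0]
Step 15: delete rza at [15, 21] -> counters=[0,0,0,0,0,0,0,0,0,0,0,0,0,0,0,1,0,0,0,3,3,1,3,0,3,0,0]
Step 16: insert q at [19, 20] -> counters=[0,0,0,0,0,0,0,0,0,0,0,0,0,0,0,1,0,0,0,4,4,1,3,0,3,0,0]
Step 17: insert ccz at [9, 25] -> counters=[0,0,0,0,0,0,0,0,0,1,0,0,0,0,0,1,0,0,0,4,4,1,3,0,3,1,0]
Step 18: insert q at [19, 20] -> counters=[0,0,0,0,0,0,0,0,0,1,0,0,0,0,0,1,0,0,0,5,5,1,3,0,3,1,0]
Step 19: delete q at [19, 20] -> counters=[0,0,0,0,0,0,0,0,0,1,0,0,0,0,0,1,0,0,0,4,4,1,3,0,3,1,0]
Step 20: insert mhf at [22, 24] -> counters=[0,0,0,0,0,0,0,0,0,1,0,0,0,0,0,1,0,0,0,4,4,1,4,0,4,1,0]
Step 21: insert rza at [15, 21] -> counters=[0,0,0,0,0,0,0,0,0,1,0,0,0,0,0,2,0,0,0,4,4,2,4,0,4,1,0]
Step 22: insert mhf at [22, 24] -> counters=[0,0,0,0,0,0,0,0,0,1,0,0,0,0,0,2,0,0,0,4,4,2,5,0,5,1,0]
Final counters=[0,0,0,0,0,0,0,0,0,1,0,0,0,0,0,2,0,0,0,4,4,2,5,0,5,1,0] -> counters[24]=5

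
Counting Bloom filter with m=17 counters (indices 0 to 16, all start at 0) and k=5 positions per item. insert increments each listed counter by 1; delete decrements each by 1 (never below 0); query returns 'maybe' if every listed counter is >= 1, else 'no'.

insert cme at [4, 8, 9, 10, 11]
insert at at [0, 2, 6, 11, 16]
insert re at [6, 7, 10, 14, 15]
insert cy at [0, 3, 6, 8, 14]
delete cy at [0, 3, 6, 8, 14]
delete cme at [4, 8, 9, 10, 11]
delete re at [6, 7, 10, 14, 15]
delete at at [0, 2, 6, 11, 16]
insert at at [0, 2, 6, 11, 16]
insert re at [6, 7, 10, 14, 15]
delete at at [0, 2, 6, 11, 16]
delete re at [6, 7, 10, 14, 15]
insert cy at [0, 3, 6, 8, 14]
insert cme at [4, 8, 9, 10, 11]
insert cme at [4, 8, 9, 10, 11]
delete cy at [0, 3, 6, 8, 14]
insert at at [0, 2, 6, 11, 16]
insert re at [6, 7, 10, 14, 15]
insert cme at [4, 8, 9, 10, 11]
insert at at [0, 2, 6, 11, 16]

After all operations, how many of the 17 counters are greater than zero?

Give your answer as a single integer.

Answer: 12

Derivation:
Step 1: insert cme at [4, 8, 9, 10, 11] -> counters=[0,0,0,0,1,0,0,0,1,1,1,1,0,0,0,0,0]
Step 2: insert at at [0, 2, 6, 11, 16] -> counters=[1,0,1,0,1,0,1,0,1,1,1,2,0,0,0,0,1]
Step 3: insert re at [6, 7, 10, 14, 15] -> counters=[1,0,1,0,1,0,2,1,1,1,2,2,0,0,1,1,1]
Step 4: insert cy at [0, 3, 6, 8, 14] -> counters=[2,0,1,1,1,0,3,1,2,1,2,2,0,0,2,1,1]
Step 5: delete cy at [0, 3, 6, 8, 14] -> counters=[1,0,1,0,1,0,2,1,1,1,2,2,0,0,1,1,1]
Step 6: delete cme at [4, 8, 9, 10, 11] -> counters=[1,0,1,0,0,0,2,1,0,0,1,1,0,0,1,1,1]
Step 7: delete re at [6, 7, 10, 14, 15] -> counters=[1,0,1,0,0,0,1,0,0,0,0,1,0,0,0,0,1]
Step 8: delete at at [0, 2, 6, 11, 16] -> counters=[0,0,0,0,0,0,0,0,0,0,0,0,0,0,0,0,0]
Step 9: insert at at [0, 2, 6, 11, 16] -> counters=[1,0,1,0,0,0,1,0,0,0,0,1,0,0,0,0,1]
Step 10: insert re at [6, 7, 10, 14, 15] -> counters=[1,0,1,0,0,0,2,1,0,0,1,1,0,0,1,1,1]
Step 11: delete at at [0, 2, 6, 11, 16] -> counters=[0,0,0,0,0,0,1,1,0,0,1,0,0,0,1,1,0]
Step 12: delete re at [6, 7, 10, 14, 15] -> counters=[0,0,0,0,0,0,0,0,0,0,0,0,0,0,0,0,0]
Step 13: insert cy at [0, 3, 6, 8, 14] -> counters=[1,0,0,1,0,0,1,0,1,0,0,0,0,0,1,0,0]
Step 14: insert cme at [4, 8, 9, 10, 11] -> counters=[1,0,0,1,1,0,1,0,2,1,1,1,0,0,1,0,0]
Step 15: insert cme at [4, 8, 9, 10, 11] -> counters=[1,0,0,1,2,0,1,0,3,2,2,2,0,0,1,0,0]
Step 16: delete cy at [0, 3, 6, 8, 14] -> counters=[0,0,0,0,2,0,0,0,2,2,2,2,0,0,0,0,0]
Step 17: insert at at [0, 2, 6, 11, 16] -> counters=[1,0,1,0,2,0,1,0,2,2,2,3,0,0,0,0,1]
Step 18: insert re at [6, 7, 10, 14, 15] -> counters=[1,0,1,0,2,0,2,1,2,2,3,3,0,0,1,1,1]
Step 19: insert cme at [4, 8, 9, 10, 11] -> counters=[1,0,1,0,3,0,2,1,3,3,4,4,0,0,1,1,1]
Step 20: insert at at [0, 2, 6, 11, 16] -> counters=[2,0,2,0,3,0,3,1,3,3,4,5,0,0,1,1,2]
Final counters=[2,0,2,0,3,0,3,1,3,3,4,5,0,0,1,1,2] -> 12 nonzero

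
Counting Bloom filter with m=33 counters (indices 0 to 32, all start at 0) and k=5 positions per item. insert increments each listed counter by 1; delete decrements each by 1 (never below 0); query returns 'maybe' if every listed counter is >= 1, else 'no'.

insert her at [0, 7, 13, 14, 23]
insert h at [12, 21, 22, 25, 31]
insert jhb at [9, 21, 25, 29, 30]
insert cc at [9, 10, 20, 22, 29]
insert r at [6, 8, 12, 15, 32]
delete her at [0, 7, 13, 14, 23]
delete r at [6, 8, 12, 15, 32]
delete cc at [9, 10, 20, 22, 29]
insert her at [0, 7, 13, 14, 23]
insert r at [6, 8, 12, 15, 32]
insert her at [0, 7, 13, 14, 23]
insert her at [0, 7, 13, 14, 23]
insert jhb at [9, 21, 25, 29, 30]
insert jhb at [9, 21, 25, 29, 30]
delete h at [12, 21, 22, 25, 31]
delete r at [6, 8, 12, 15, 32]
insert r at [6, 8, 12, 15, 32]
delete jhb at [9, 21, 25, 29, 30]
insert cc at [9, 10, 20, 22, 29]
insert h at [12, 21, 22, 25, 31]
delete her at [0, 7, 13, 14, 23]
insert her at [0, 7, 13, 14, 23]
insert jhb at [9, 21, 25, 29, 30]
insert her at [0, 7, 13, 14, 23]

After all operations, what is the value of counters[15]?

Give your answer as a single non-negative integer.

Step 1: insert her at [0, 7, 13, 14, 23] -> counters=[1,0,0,0,0,0,0,1,0,0,0,0,0,1,1,0,0,0,0,0,0,0,0,1,0,0,0,0,0,0,0,0,0]
Step 2: insert h at [12, 21, 22, 25, 31] -> counters=[1,0,0,0,0,0,0,1,0,0,0,0,1,1,1,0,0,0,0,0,0,1,1,1,0,1,0,0,0,0,0,1,0]
Step 3: insert jhb at [9, 21, 25, 29, 30] -> counters=[1,0,0,0,0,0,0,1,0,1,0,0,1,1,1,0,0,0,0,0,0,2,1,1,0,2,0,0,0,1,1,1,0]
Step 4: insert cc at [9, 10, 20, 22, 29] -> counters=[1,0,0,0,0,0,0,1,0,2,1,0,1,1,1,0,0,0,0,0,1,2,2,1,0,2,0,0,0,2,1,1,0]
Step 5: insert r at [6, 8, 12, 15, 32] -> counters=[1,0,0,0,0,0,1,1,1,2,1,0,2,1,1,1,0,0,0,0,1,2,2,1,0,2,0,0,0,2,1,1,1]
Step 6: delete her at [0, 7, 13, 14, 23] -> counters=[0,0,0,0,0,0,1,0,1,2,1,0,2,0,0,1,0,0,0,0,1,2,2,0,0,2,0,0,0,2,1,1,1]
Step 7: delete r at [6, 8, 12, 15, 32] -> counters=[0,0,0,0,0,0,0,0,0,2,1,0,1,0,0,0,0,0,0,0,1,2,2,0,0,2,0,0,0,2,1,1,0]
Step 8: delete cc at [9, 10, 20, 22, 29] -> counters=[0,0,0,0,0,0,0,0,0,1,0,0,1,0,0,0,0,0,0,0,0,2,1,0,0,2,0,0,0,1,1,1,0]
Step 9: insert her at [0, 7, 13, 14, 23] -> counters=[1,0,0,0,0,0,0,1,0,1,0,0,1,1,1,0,0,0,0,0,0,2,1,1,0,2,0,0,0,1,1,1,0]
Step 10: insert r at [6, 8, 12, 15, 32] -> counters=[1,0,0,0,0,0,1,1,1,1,0,0,2,1,1,1,0,0,0,0,0,2,1,1,0,2,0,0,0,1,1,1,1]
Step 11: insert her at [0, 7, 13, 14, 23] -> counters=[2,0,0,0,0,0,1,2,1,1,0,0,2,2,2,1,0,0,0,0,0,2,1,2,0,2,0,0,0,1,1,1,1]
Step 12: insert her at [0, 7, 13, 14, 23] -> counters=[3,0,0,0,0,0,1,3,1,1,0,0,2,3,3,1,0,0,0,0,0,2,1,3,0,2,0,0,0,1,1,1,1]
Step 13: insert jhb at [9, 21, 25, 29, 30] -> counters=[3,0,0,0,0,0,1,3,1,2,0,0,2,3,3,1,0,0,0,0,0,3,1,3,0,3,0,0,0,2,2,1,1]
Step 14: insert jhb at [9, 21, 25, 29, 30] -> counters=[3,0,0,0,0,0,1,3,1,3,0,0,2,3,3,1,0,0,0,0,0,4,1,3,0,4,0,0,0,3,3,1,1]
Step 15: delete h at [12, 21, 22, 25, 31] -> counters=[3,0,0,0,0,0,1,3,1,3,0,0,1,3,3,1,0,0,0,0,0,3,0,3,0,3,0,0,0,3,3,0,1]
Step 16: delete r at [6, 8, 12, 15, 32] -> counters=[3,0,0,0,0,0,0,3,0,3,0,0,0,3,3,0,0,0,0,0,0,3,0,3,0,3,0,0,0,3,3,0,0]
Step 17: insert r at [6, 8, 12, 15, 32] -> counters=[3,0,0,0,0,0,1,3,1,3,0,0,1,3,3,1,0,0,0,0,0,3,0,3,0,3,0,0,0,3,3,0,1]
Step 18: delete jhb at [9, 21, 25, 29, 30] -> counters=[3,0,0,0,0,0,1,3,1,2,0,0,1,3,3,1,0,0,0,0,0,2,0,3,0,2,0,0,0,2,2,0,1]
Step 19: insert cc at [9, 10, 20, 22, 29] -> counters=[3,0,0,0,0,0,1,3,1,3,1,0,1,3,3,1,0,0,0,0,1,2,1,3,0,2,0,0,0,3,2,0,1]
Step 20: insert h at [12, 21, 22, 25, 31] -> counters=[3,0,0,0,0,0,1,3,1,3,1,0,2,3,3,1,0,0,0,0,1,3,2,3,0,3,0,0,0,3,2,1,1]
Step 21: delete her at [0, 7, 13, 14, 23] -> counters=[2,0,0,0,0,0,1,2,1,3,1,0,2,2,2,1,0,0,0,0,1,3,2,2,0,3,0,0,0,3,2,1,1]
Step 22: insert her at [0, 7, 13, 14, 23] -> counters=[3,0,0,0,0,0,1,3,1,3,1,0,2,3,3,1,0,0,0,0,1,3,2,3,0,3,0,0,0,3,2,1,1]
Step 23: insert jhb at [9, 21, 25, 29, 30] -> counters=[3,0,0,0,0,0,1,3,1,4,1,0,2,3,3,1,0,0,0,0,1,4,2,3,0,4,0,0,0,4,3,1,1]
Step 24: insert her at [0, 7, 13, 14, 23] -> counters=[4,0,0,0,0,0,1,4,1,4,1,0,2,4,4,1,0,0,0,0,1,4,2,4,0,4,0,0,0,4,3,1,1]
Final counters=[4,0,0,0,0,0,1,4,1,4,1,0,2,4,4,1,0,0,0,0,1,4,2,4,0,4,0,0,0,4,3,1,1] -> counters[15]=1

Answer: 1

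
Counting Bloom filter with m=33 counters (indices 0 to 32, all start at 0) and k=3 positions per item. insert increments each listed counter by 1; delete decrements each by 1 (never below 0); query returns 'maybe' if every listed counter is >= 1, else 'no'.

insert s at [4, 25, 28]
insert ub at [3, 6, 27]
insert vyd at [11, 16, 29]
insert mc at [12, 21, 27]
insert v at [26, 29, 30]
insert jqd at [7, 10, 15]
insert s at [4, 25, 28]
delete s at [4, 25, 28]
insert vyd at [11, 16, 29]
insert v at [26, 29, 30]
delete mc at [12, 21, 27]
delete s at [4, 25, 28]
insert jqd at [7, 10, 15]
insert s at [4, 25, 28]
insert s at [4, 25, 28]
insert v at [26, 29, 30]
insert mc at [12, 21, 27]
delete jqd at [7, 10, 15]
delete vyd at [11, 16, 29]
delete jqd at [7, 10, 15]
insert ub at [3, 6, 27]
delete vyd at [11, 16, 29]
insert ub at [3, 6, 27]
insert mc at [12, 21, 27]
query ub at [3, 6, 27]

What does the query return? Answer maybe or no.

Answer: maybe

Derivation:
Step 1: insert s at [4, 25, 28] -> counters=[0,0,0,0,1,0,0,0,0,0,0,0,0,0,0,0,0,0,0,0,0,0,0,0,0,1,0,0,1,0,0,0,0]
Step 2: insert ub at [3, 6, 27] -> counters=[0,0,0,1,1,0,1,0,0,0,0,0,0,0,0,0,0,0,0,0,0,0,0,0,0,1,0,1,1,0,0,0,0]
Step 3: insert vyd at [11, 16, 29] -> counters=[0,0,0,1,1,0,1,0,0,0,0,1,0,0,0,0,1,0,0,0,0,0,0,0,0,1,0,1,1,1,0,0,0]
Step 4: insert mc at [12, 21, 27] -> counters=[0,0,0,1,1,0,1,0,0,0,0,1,1,0,0,0,1,0,0,0,0,1,0,0,0,1,0,2,1,1,0,0,0]
Step 5: insert v at [26, 29, 30] -> counters=[0,0,0,1,1,0,1,0,0,0,0,1,1,0,0,0,1,0,0,0,0,1,0,0,0,1,1,2,1,2,1,0,0]
Step 6: insert jqd at [7, 10, 15] -> counters=[0,0,0,1,1,0,1,1,0,0,1,1,1,0,0,1,1,0,0,0,0,1,0,0,0,1,1,2,1,2,1,0,0]
Step 7: insert s at [4, 25, 28] -> counters=[0,0,0,1,2,0,1,1,0,0,1,1,1,0,0,1,1,0,0,0,0,1,0,0,0,2,1,2,2,2,1,0,0]
Step 8: delete s at [4, 25, 28] -> counters=[0,0,0,1,1,0,1,1,0,0,1,1,1,0,0,1,1,0,0,0,0,1,0,0,0,1,1,2,1,2,1,0,0]
Step 9: insert vyd at [11, 16, 29] -> counters=[0,0,0,1,1,0,1,1,0,0,1,2,1,0,0,1,2,0,0,0,0,1,0,0,0,1,1,2,1,3,1,0,0]
Step 10: insert v at [26, 29, 30] -> counters=[0,0,0,1,1,0,1,1,0,0,1,2,1,0,0,1,2,0,0,0,0,1,0,0,0,1,2,2,1,4,2,0,0]
Step 11: delete mc at [12, 21, 27] -> counters=[0,0,0,1,1,0,1,1,0,0,1,2,0,0,0,1,2,0,0,0,0,0,0,0,0,1,2,1,1,4,2,0,0]
Step 12: delete s at [4, 25, 28] -> counters=[0,0,0,1,0,0,1,1,0,0,1,2,0,0,0,1,2,0,0,0,0,0,0,0,0,0,2,1,0,4,2,0,0]
Step 13: insert jqd at [7, 10, 15] -> counters=[0,0,0,1,0,0,1,2,0,0,2,2,0,0,0,2,2,0,0,0,0,0,0,0,0,0,2,1,0,4,2,0,0]
Step 14: insert s at [4, 25, 28] -> counters=[0,0,0,1,1,0,1,2,0,0,2,2,0,0,0,2,2,0,0,0,0,0,0,0,0,1,2,1,1,4,2,0,0]
Step 15: insert s at [4, 25, 28] -> counters=[0,0,0,1,2,0,1,2,0,0,2,2,0,0,0,2,2,0,0,0,0,0,0,0,0,2,2,1,2,4,2,0,0]
Step 16: insert v at [26, 29, 30] -> counters=[0,0,0,1,2,0,1,2,0,0,2,2,0,0,0,2,2,0,0,0,0,0,0,0,0,2,3,1,2,5,3,0,0]
Step 17: insert mc at [12, 21, 27] -> counters=[0,0,0,1,2,0,1,2,0,0,2,2,1,0,0,2,2,0,0,0,0,1,0,0,0,2,3,2,2,5,3,0,0]
Step 18: delete jqd at [7, 10, 15] -> counters=[0,0,0,1,2,0,1,1,0,0,1,2,1,0,0,1,2,0,0,0,0,1,0,0,0,2,3,2,2,5,3,0,0]
Step 19: delete vyd at [11, 16, 29] -> counters=[0,0,0,1,2,0,1,1,0,0,1,1,1,0,0,1,1,0,0,0,0,1,0,0,0,2,3,2,2,4,3,0,0]
Step 20: delete jqd at [7, 10, 15] -> counters=[0,0,0,1,2,0,1,0,0,0,0,1,1,0,0,0,1,0,0,0,0,1,0,0,0,2,3,2,2,4,3,0,0]
Step 21: insert ub at [3, 6, 27] -> counters=[0,0,0,2,2,0,2,0,0,0,0,1,1,0,0,0,1,0,0,0,0,1,0,0,0,2,3,3,2,4,3,0,0]
Step 22: delete vyd at [11, 16, 29] -> counters=[0,0,0,2,2,0,2,0,0,0,0,0,1,0,0,0,0,0,0,0,0,1,0,0,0,2,3,3,2,3,3,0,0]
Step 23: insert ub at [3, 6, 27] -> counters=[0,0,0,3,2,0,3,0,0,0,0,0,1,0,0,0,0,0,0,0,0,1,0,0,0,2,3,4,2,3,3,0,0]
Step 24: insert mc at [12, 21, 27] -> counters=[0,0,0,3,2,0,3,0,0,0,0,0,2,0,0,0,0,0,0,0,0,2,0,0,0,2,3,5,2,3,3,0,0]
Query ub: check counters[3]=3 counters[6]=3 counters[27]=5 -> maybe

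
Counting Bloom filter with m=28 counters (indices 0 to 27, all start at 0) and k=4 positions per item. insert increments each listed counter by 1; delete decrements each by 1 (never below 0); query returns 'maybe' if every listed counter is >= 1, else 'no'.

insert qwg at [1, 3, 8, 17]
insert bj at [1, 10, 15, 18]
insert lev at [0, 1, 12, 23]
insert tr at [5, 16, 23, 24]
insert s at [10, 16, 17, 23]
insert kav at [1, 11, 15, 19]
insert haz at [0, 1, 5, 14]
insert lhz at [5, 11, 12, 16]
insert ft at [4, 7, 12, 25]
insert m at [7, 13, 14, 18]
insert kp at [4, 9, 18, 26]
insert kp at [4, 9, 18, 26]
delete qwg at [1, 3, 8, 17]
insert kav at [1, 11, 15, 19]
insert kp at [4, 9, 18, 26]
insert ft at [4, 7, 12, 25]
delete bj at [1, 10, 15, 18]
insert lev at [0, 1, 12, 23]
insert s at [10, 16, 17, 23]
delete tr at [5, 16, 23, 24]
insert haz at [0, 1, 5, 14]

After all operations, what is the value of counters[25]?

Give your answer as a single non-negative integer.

Step 1: insert qwg at [1, 3, 8, 17] -> counters=[0,1,0,1,0,0,0,0,1,0,0,0,0,0,0,0,0,1,0,0,0,0,0,0,0,0,0,0]
Step 2: insert bj at [1, 10, 15, 18] -> counters=[0,2,0,1,0,0,0,0,1,0,1,0,0,0,0,1,0,1,1,0,0,0,0,0,0,0,0,0]
Step 3: insert lev at [0, 1, 12, 23] -> counters=[1,3,0,1,0,0,0,0,1,0,1,0,1,0,0,1,0,1,1,0,0,0,0,1,0,0,0,0]
Step 4: insert tr at [5, 16, 23, 24] -> counters=[1,3,0,1,0,1,0,0,1,0,1,0,1,0,0,1,1,1,1,0,0,0,0,2,1,0,0,0]
Step 5: insert s at [10, 16, 17, 23] -> counters=[1,3,0,1,0,1,0,0,1,0,2,0,1,0,0,1,2,2,1,0,0,0,0,3,1,0,0,0]
Step 6: insert kav at [1, 11, 15, 19] -> counters=[1,4,0,1,0,1,0,0,1,0,2,1,1,0,0,2,2,2,1,1,0,0,0,3,1,0,0,0]
Step 7: insert haz at [0, 1, 5, 14] -> counters=[2,5,0,1,0,2,0,0,1,0,2,1,1,0,1,2,2,2,1,1,0,0,0,3,1,0,0,0]
Step 8: insert lhz at [5, 11, 12, 16] -> counters=[2,5,0,1,0,3,0,0,1,0,2,2,2,0,1,2,3,2,1,1,0,0,0,3,1,0,0,0]
Step 9: insert ft at [4, 7, 12, 25] -> counters=[2,5,0,1,1,3,0,1,1,0,2,2,3,0,1,2,3,2,1,1,0,0,0,3,1,1,0,0]
Step 10: insert m at [7, 13, 14, 18] -> counters=[2,5,0,1,1,3,0,2,1,0,2,2,3,1,2,2,3,2,2,1,0,0,0,3,1,1,0,0]
Step 11: insert kp at [4, 9, 18, 26] -> counters=[2,5,0,1,2,3,0,2,1,1,2,2,3,1,2,2,3,2,3,1,0,0,0,3,1,1,1,0]
Step 12: insert kp at [4, 9, 18, 26] -> counters=[2,5,0,1,3,3,0,2,1,2,2,2,3,1,2,2,3,2,4,1,0,0,0,3,1,1,2,0]
Step 13: delete qwg at [1, 3, 8, 17] -> counters=[2,4,0,0,3,3,0,2,0,2,2,2,3,1,2,2,3,1,4,1,0,0,0,3,1,1,2,0]
Step 14: insert kav at [1, 11, 15, 19] -> counters=[2,5,0,0,3,3,0,2,0,2,2,3,3,1,2,3,3,1,4,2,0,0,0,3,1,1,2,0]
Step 15: insert kp at [4, 9, 18, 26] -> counters=[2,5,0,0,4,3,0,2,0,3,2,3,3,1,2,3,3,1,5,2,0,0,0,3,1,1,3,0]
Step 16: insert ft at [4, 7, 12, 25] -> counters=[2,5,0,0,5,3,0,3,0,3,2,3,4,1,2,3,3,1,5,2,0,0,0,3,1,2,3,0]
Step 17: delete bj at [1, 10, 15, 18] -> counters=[2,4,0,0,5,3,0,3,0,3,1,3,4,1,2,2,3,1,4,2,0,0,0,3,1,2,3,0]
Step 18: insert lev at [0, 1, 12, 23] -> counters=[3,5,0,0,5,3,0,3,0,3,1,3,5,1,2,2,3,1,4,2,0,0,0,4,1,2,3,0]
Step 19: insert s at [10, 16, 17, 23] -> counters=[3,5,0,0,5,3,0,3,0,3,2,3,5,1,2,2,4,2,4,2,0,0,0,5,1,2,3,0]
Step 20: delete tr at [5, 16, 23, 24] -> counters=[3,5,0,0,5,2,0,3,0,3,2,3,5,1,2,2,3,2,4,2,0,0,0,4,0,2,3,0]
Step 21: insert haz at [0, 1, 5, 14] -> counters=[4,6,0,0,5,3,0,3,0,3,2,3,5,1,3,2,3,2,4,2,0,0,0,4,0,2,3,0]
Final counters=[4,6,0,0,5,3,0,3,0,3,2,3,5,1,3,2,3,2,4,2,0,0,0,4,0,2,3,0] -> counters[25]=2

Answer: 2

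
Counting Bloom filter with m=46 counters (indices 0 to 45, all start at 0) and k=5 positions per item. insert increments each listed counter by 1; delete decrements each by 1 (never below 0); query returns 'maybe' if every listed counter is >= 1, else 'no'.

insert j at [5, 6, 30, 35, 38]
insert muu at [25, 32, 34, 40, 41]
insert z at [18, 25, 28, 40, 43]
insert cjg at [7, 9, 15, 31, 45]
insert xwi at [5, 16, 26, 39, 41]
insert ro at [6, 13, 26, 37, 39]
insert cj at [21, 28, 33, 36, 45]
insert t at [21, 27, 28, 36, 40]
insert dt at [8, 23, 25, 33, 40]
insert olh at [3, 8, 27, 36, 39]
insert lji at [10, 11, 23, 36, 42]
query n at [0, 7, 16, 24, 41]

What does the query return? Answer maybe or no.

Answer: no

Derivation:
Step 1: insert j at [5, 6, 30, 35, 38] -> counters=[0,0,0,0,0,1,1,0,0,0,0,0,0,0,0,0,0,0,0,0,0,0,0,0,0,0,0,0,0,0,1,0,0,0,0,1,0,0,1,0,0,0,0,0,0,0]
Step 2: insert muu at [25, 32, 34, 40, 41] -> counters=[0,0,0,0,0,1,1,0,0,0,0,0,0,0,0,0,0,0,0,0,0,0,0,0,0,1,0,0,0,0,1,0,1,0,1,1,0,0,1,0,1,1,0,0,0,0]
Step 3: insert z at [18, 25, 28, 40, 43] -> counters=[0,0,0,0,0,1,1,0,0,0,0,0,0,0,0,0,0,0,1,0,0,0,0,0,0,2,0,0,1,0,1,0,1,0,1,1,0,0,1,0,2,1,0,1,0,0]
Step 4: insert cjg at [7, 9, 15, 31, 45] -> counters=[0,0,0,0,0,1,1,1,0,1,0,0,0,0,0,1,0,0,1,0,0,0,0,0,0,2,0,0,1,0,1,1,1,0,1,1,0,0,1,0,2,1,0,1,0,1]
Step 5: insert xwi at [5, 16, 26, 39, 41] -> counters=[0,0,0,0,0,2,1,1,0,1,0,0,0,0,0,1,1,0,1,0,0,0,0,0,0,2,1,0,1,0,1,1,1,0,1,1,0,0,1,1,2,2,0,1,0,1]
Step 6: insert ro at [6, 13, 26, 37, 39] -> counters=[0,0,0,0,0,2,2,1,0,1,0,0,0,1,0,1,1,0,1,0,0,0,0,0,0,2,2,0,1,0,1,1,1,0,1,1,0,1,1,2,2,2,0,1,0,1]
Step 7: insert cj at [21, 28, 33, 36, 45] -> counters=[0,0,0,0,0,2,2,1,0,1,0,0,0,1,0,1,1,0,1,0,0,1,0,0,0,2,2,0,2,0,1,1,1,1,1,1,1,1,1,2,2,2,0,1,0,2]
Step 8: insert t at [21, 27, 28, 36, 40] -> counters=[0,0,0,0,0,2,2,1,0,1,0,0,0,1,0,1,1,0,1,0,0,2,0,0,0,2,2,1,3,0,1,1,1,1,1,1,2,1,1,2,3,2,0,1,0,2]
Step 9: insert dt at [8, 23, 25, 33, 40] -> counters=[0,0,0,0,0,2,2,1,1,1,0,0,0,1,0,1,1,0,1,0,0,2,0,1,0,3,2,1,3,0,1,1,1,2,1,1,2,1,1,2,4,2,0,1,0,2]
Step 10: insert olh at [3, 8, 27, 36, 39] -> counters=[0,0,0,1,0,2,2,1,2,1,0,0,0,1,0,1,1,0,1,0,0,2,0,1,0,3,2,2,3,0,1,1,1,2,1,1,3,1,1,3,4,2,0,1,0,2]
Step 11: insert lji at [10, 11, 23, 36, 42] -> counters=[0,0,0,1,0,2,2,1,2,1,1,1,0,1,0,1,1,0,1,0,0,2,0,2,0,3,2,2,3,0,1,1,1,2,1,1,4,1,1,3,4,2,1,1,0,2]
Query n: check counters[0]=0 counters[7]=1 counters[16]=1 counters[24]=0 counters[41]=2 -> no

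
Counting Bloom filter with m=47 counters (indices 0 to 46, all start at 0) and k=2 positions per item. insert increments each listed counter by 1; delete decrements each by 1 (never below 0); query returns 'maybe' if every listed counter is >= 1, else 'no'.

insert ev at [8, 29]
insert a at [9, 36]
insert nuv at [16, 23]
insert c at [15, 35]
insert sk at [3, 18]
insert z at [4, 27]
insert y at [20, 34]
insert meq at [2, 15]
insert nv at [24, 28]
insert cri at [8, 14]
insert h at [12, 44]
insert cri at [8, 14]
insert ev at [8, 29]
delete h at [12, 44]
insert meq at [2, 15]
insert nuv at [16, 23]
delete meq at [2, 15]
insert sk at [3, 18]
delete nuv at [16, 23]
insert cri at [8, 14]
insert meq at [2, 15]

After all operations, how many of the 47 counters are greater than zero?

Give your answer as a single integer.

Answer: 18

Derivation:
Step 1: insert ev at [8, 29] -> counters=[0,0,0,0,0,0,0,0,1,0,0,0,0,0,0,0,0,0,0,0,0,0,0,0,0,0,0,0,0,1,0,0,0,0,0,0,0,0,0,0,0,0,0,0,0,0,0]
Step 2: insert a at [9, 36] -> counters=[0,0,0,0,0,0,0,0,1,1,0,0,0,0,0,0,0,0,0,0,0,0,0,0,0,0,0,0,0,1,0,0,0,0,0,0,1,0,0,0,0,0,0,0,0,0,0]
Step 3: insert nuv at [16, 23] -> counters=[0,0,0,0,0,0,0,0,1,1,0,0,0,0,0,0,1,0,0,0,0,0,0,1,0,0,0,0,0,1,0,0,0,0,0,0,1,0,0,0,0,0,0,0,0,0,0]
Step 4: insert c at [15, 35] -> counters=[0,0,0,0,0,0,0,0,1,1,0,0,0,0,0,1,1,0,0,0,0,0,0,1,0,0,0,0,0,1,0,0,0,0,0,1,1,0,0,0,0,0,0,0,0,0,0]
Step 5: insert sk at [3, 18] -> counters=[0,0,0,1,0,0,0,0,1,1,0,0,0,0,0,1,1,0,1,0,0,0,0,1,0,0,0,0,0,1,0,0,0,0,0,1,1,0,0,0,0,0,0,0,0,0,0]
Step 6: insert z at [4, 27] -> counters=[0,0,0,1,1,0,0,0,1,1,0,0,0,0,0,1,1,0,1,0,0,0,0,1,0,0,0,1,0,1,0,0,0,0,0,1,1,0,0,0,0,0,0,0,0,0,0]
Step 7: insert y at [20, 34] -> counters=[0,0,0,1,1,0,0,0,1,1,0,0,0,0,0,1,1,0,1,0,1,0,0,1,0,0,0,1,0,1,0,0,0,0,1,1,1,0,0,0,0,0,0,0,0,0,0]
Step 8: insert meq at [2, 15] -> counters=[0,0,1,1,1,0,0,0,1,1,0,0,0,0,0,2,1,0,1,0,1,0,0,1,0,0,0,1,0,1,0,0,0,0,1,1,1,0,0,0,0,0,0,0,0,0,0]
Step 9: insert nv at [24, 28] -> counters=[0,0,1,1,1,0,0,0,1,1,0,0,0,0,0,2,1,0,1,0,1,0,0,1,1,0,0,1,1,1,0,0,0,0,1,1,1,0,0,0,0,0,0,0,0,0,0]
Step 10: insert cri at [8, 14] -> counters=[0,0,1,1,1,0,0,0,2,1,0,0,0,0,1,2,1,0,1,0,1,0,0,1,1,0,0,1,1,1,0,0,0,0,1,1,1,0,0,0,0,0,0,0,0,0,0]
Step 11: insert h at [12, 44] -> counters=[0,0,1,1,1,0,0,0,2,1,0,0,1,0,1,2,1,0,1,0,1,0,0,1,1,0,0,1,1,1,0,0,0,0,1,1,1,0,0,0,0,0,0,0,1,0,0]
Step 12: insert cri at [8, 14] -> counters=[0,0,1,1,1,0,0,0,3,1,0,0,1,0,2,2,1,0,1,0,1,0,0,1,1,0,0,1,1,1,0,0,0,0,1,1,1,0,0,0,0,0,0,0,1,0,0]
Step 13: insert ev at [8, 29] -> counters=[0,0,1,1,1,0,0,0,4,1,0,0,1,0,2,2,1,0,1,0,1,0,0,1,1,0,0,1,1,2,0,0,0,0,1,1,1,0,0,0,0,0,0,0,1,0,0]
Step 14: delete h at [12, 44] -> counters=[0,0,1,1,1,0,0,0,4,1,0,0,0,0,2,2,1,0,1,0,1,0,0,1,1,0,0,1,1,2,0,0,0,0,1,1,1,0,0,0,0,0,0,0,0,0,0]
Step 15: insert meq at [2, 15] -> counters=[0,0,2,1,1,0,0,0,4,1,0,0,0,0,2,3,1,0,1,0,1,0,0,1,1,0,0,1,1,2,0,0,0,0,1,1,1,0,0,0,0,0,0,0,0,0,0]
Step 16: insert nuv at [16, 23] -> counters=[0,0,2,1,1,0,0,0,4,1,0,0,0,0,2,3,2,0,1,0,1,0,0,2,1,0,0,1,1,2,0,0,0,0,1,1,1,0,0,0,0,0,0,0,0,0,0]
Step 17: delete meq at [2, 15] -> counters=[0,0,1,1,1,0,0,0,4,1,0,0,0,0,2,2,2,0,1,0,1,0,0,2,1,0,0,1,1,2,0,0,0,0,1,1,1,0,0,0,0,0,0,0,0,0,0]
Step 18: insert sk at [3, 18] -> counters=[0,0,1,2,1,0,0,0,4,1,0,0,0,0,2,2,2,0,2,0,1,0,0,2,1,0,0,1,1,2,0,0,0,0,1,1,1,0,0,0,0,0,0,0,0,0,0]
Step 19: delete nuv at [16, 23] -> counters=[0,0,1,2,1,0,0,0,4,1,0,0,0,0,2,2,1,0,2,0,1,0,0,1,1,0,0,1,1,2,0,0,0,0,1,1,1,0,0,0,0,0,0,0,0,0,0]
Step 20: insert cri at [8, 14] -> counters=[0,0,1,2,1,0,0,0,5,1,0,0,0,0,3,2,1,0,2,0,1,0,0,1,1,0,0,1,1,2,0,0,0,0,1,1,1,0,0,0,0,0,0,0,0,0,0]
Step 21: insert meq at [2, 15] -> counters=[0,0,2,2,1,0,0,0,5,1,0,0,0,0,3,3,1,0,2,0,1,0,0,1,1,0,0,1,1,2,0,0,0,0,1,1,1,0,0,0,0,0,0,0,0,0,0]
Final counters=[0,0,2,2,1,0,0,0,5,1,0,0,0,0,3,3,1,0,2,0,1,0,0,1,1,0,0,1,1,2,0,0,0,0,1,1,1,0,0,0,0,0,0,0,0,0,0] -> 18 nonzero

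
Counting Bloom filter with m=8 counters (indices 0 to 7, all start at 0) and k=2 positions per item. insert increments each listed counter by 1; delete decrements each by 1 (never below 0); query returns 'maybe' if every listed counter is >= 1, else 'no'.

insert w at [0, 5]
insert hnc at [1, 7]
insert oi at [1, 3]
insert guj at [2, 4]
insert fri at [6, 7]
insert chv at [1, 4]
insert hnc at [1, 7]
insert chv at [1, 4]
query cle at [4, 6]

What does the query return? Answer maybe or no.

Answer: maybe

Derivation:
Step 1: insert w at [0, 5] -> counters=[1,0,0,0,0,1,0,0]
Step 2: insert hnc at [1, 7] -> counters=[1,1,0,0,0,1,0,1]
Step 3: insert oi at [1, 3] -> counters=[1,2,0,1,0,1,0,1]
Step 4: insert guj at [2, 4] -> counters=[1,2,1,1,1,1,0,1]
Step 5: insert fri at [6, 7] -> counters=[1,2,1,1,1,1,1,2]
Step 6: insert chv at [1, 4] -> counters=[1,3,1,1,2,1,1,2]
Step 7: insert hnc at [1, 7] -> counters=[1,4,1,1,2,1,1,3]
Step 8: insert chv at [1, 4] -> counters=[1,5,1,1,3,1,1,3]
Query cle: check counters[4]=3 counters[6]=1 -> maybe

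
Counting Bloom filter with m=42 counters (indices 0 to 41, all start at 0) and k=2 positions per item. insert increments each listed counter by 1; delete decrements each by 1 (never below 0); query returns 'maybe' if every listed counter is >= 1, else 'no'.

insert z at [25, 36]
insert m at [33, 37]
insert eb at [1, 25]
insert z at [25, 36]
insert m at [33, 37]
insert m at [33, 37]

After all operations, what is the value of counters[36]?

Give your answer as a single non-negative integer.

Step 1: insert z at [25, 36] -> counters=[0,0,0,0,0,0,0,0,0,0,0,0,0,0,0,0,0,0,0,0,0,0,0,0,0,1,0,0,0,0,0,0,0,0,0,0,1,0,0,0,0,0]
Step 2: insert m at [33, 37] -> counters=[0,0,0,0,0,0,0,0,0,0,0,0,0,0,0,0,0,0,0,0,0,0,0,0,0,1,0,0,0,0,0,0,0,1,0,0,1,1,0,0,0,0]
Step 3: insert eb at [1, 25] -> counters=[0,1,0,0,0,0,0,0,0,0,0,0,0,0,0,0,0,0,0,0,0,0,0,0,0,2,0,0,0,0,0,0,0,1,0,0,1,1,0,0,0,0]
Step 4: insert z at [25, 36] -> counters=[0,1,0,0,0,0,0,0,0,0,0,0,0,0,0,0,0,0,0,0,0,0,0,0,0,3,0,0,0,0,0,0,0,1,0,0,2,1,0,0,0,0]
Step 5: insert m at [33, 37] -> counters=[0,1,0,0,0,0,0,0,0,0,0,0,0,0,0,0,0,0,0,0,0,0,0,0,0,3,0,0,0,0,0,0,0,2,0,0,2,2,0,0,0,0]
Step 6: insert m at [33, 37] -> counters=[0,1,0,0,0,0,0,0,0,0,0,0,0,0,0,0,0,0,0,0,0,0,0,0,0,3,0,0,0,0,0,0,0,3,0,0,2,3,0,0,0,0]
Final counters=[0,1,0,0,0,0,0,0,0,0,0,0,0,0,0,0,0,0,0,0,0,0,0,0,0,3,0,0,0,0,0,0,0,3,0,0,2,3,0,0,0,0] -> counters[36]=2

Answer: 2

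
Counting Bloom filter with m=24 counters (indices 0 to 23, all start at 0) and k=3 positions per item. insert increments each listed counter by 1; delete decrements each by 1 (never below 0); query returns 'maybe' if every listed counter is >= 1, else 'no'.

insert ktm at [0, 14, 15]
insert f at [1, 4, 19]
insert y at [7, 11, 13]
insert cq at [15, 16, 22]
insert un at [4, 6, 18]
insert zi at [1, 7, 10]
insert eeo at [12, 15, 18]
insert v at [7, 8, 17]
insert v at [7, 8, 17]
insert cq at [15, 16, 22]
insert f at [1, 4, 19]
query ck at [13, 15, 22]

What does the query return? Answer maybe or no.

Step 1: insert ktm at [0, 14, 15] -> counters=[1,0,0,0,0,0,0,0,0,0,0,0,0,0,1,1,0,0,0,0,0,0,0,0]
Step 2: insert f at [1, 4, 19] -> counters=[1,1,0,0,1,0,0,0,0,0,0,0,0,0,1,1,0,0,0,1,0,0,0,0]
Step 3: insert y at [7, 11, 13] -> counters=[1,1,0,0,1,0,0,1,0,0,0,1,0,1,1,1,0,0,0,1,0,0,0,0]
Step 4: insert cq at [15, 16, 22] -> counters=[1,1,0,0,1,0,0,1,0,0,0,1,0,1,1,2,1,0,0,1,0,0,1,0]
Step 5: insert un at [4, 6, 18] -> counters=[1,1,0,0,2,0,1,1,0,0,0,1,0,1,1,2,1,0,1,1,0,0,1,0]
Step 6: insert zi at [1, 7, 10] -> counters=[1,2,0,0,2,0,1,2,0,0,1,1,0,1,1,2,1,0,1,1,0,0,1,0]
Step 7: insert eeo at [12, 15, 18] -> counters=[1,2,0,0,2,0,1,2,0,0,1,1,1,1,1,3,1,0,2,1,0,0,1,0]
Step 8: insert v at [7, 8, 17] -> counters=[1,2,0,0,2,0,1,3,1,0,1,1,1,1,1,3,1,1,2,1,0,0,1,0]
Step 9: insert v at [7, 8, 17] -> counters=[1,2,0,0,2,0,1,4,2,0,1,1,1,1,1,3,1,2,2,1,0,0,1,0]
Step 10: insert cq at [15, 16, 22] -> counters=[1,2,0,0,2,0,1,4,2,0,1,1,1,1,1,4,2,2,2,1,0,0,2,0]
Step 11: insert f at [1, 4, 19] -> counters=[1,3,0,0,3,0,1,4,2,0,1,1,1,1,1,4,2,2,2,2,0,0,2,0]
Query ck: check counters[13]=1 counters[15]=4 counters[22]=2 -> maybe

Answer: maybe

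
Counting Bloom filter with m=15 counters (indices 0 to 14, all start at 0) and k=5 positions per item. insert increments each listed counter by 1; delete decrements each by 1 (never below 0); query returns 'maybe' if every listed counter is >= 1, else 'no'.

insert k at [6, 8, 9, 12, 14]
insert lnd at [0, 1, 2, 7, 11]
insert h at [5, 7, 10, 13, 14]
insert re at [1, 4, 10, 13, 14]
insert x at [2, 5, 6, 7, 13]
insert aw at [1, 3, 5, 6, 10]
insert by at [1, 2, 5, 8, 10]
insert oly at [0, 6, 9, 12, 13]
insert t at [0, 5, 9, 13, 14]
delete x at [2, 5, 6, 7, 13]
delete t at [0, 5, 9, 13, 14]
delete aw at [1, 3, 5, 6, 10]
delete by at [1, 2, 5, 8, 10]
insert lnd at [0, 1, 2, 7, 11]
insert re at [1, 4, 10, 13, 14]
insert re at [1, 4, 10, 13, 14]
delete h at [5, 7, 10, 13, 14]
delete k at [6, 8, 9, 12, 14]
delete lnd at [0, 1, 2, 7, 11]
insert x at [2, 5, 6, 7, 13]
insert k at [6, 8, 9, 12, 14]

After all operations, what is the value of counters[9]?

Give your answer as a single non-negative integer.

Step 1: insert k at [6, 8, 9, 12, 14] -> counters=[0,0,0,0,0,0,1,0,1,1,0,0,1,0,1]
Step 2: insert lnd at [0, 1, 2, 7, 11] -> counters=[1,1,1,0,0,0,1,1,1,1,0,1,1,0,1]
Step 3: insert h at [5, 7, 10, 13, 14] -> counters=[1,1,1,0,0,1,1,2,1,1,1,1,1,1,2]
Step 4: insert re at [1, 4, 10, 13, 14] -> counters=[1,2,1,0,1,1,1,2,1,1,2,1,1,2,3]
Step 5: insert x at [2, 5, 6, 7, 13] -> counters=[1,2,2,0,1,2,2,3,1,1,2,1,1,3,3]
Step 6: insert aw at [1, 3, 5, 6, 10] -> counters=[1,3,2,1,1,3,3,3,1,1,3,1,1,3,3]
Step 7: insert by at [1, 2, 5, 8, 10] -> counters=[1,4,3,1,1,4,3,3,2,1,4,1,1,3,3]
Step 8: insert oly at [0, 6, 9, 12, 13] -> counters=[2,4,3,1,1,4,4,3,2,2,4,1,2,4,3]
Step 9: insert t at [0, 5, 9, 13, 14] -> counters=[3,4,3,1,1,5,4,3,2,3,4,1,2,5,4]
Step 10: delete x at [2, 5, 6, 7, 13] -> counters=[3,4,2,1,1,4,3,2,2,3,4,1,2,4,4]
Step 11: delete t at [0, 5, 9, 13, 14] -> counters=[2,4,2,1,1,3,3,2,2,2,4,1,2,3,3]
Step 12: delete aw at [1, 3, 5, 6, 10] -> counters=[2,3,2,0,1,2,2,2,2,2,3,1,2,3,3]
Step 13: delete by at [1, 2, 5, 8, 10] -> counters=[2,2,1,0,1,1,2,2,1,2,2,1,2,3,3]
Step 14: insert lnd at [0, 1, 2, 7, 11] -> counters=[3,3,2,0,1,1,2,3,1,2,2,2,2,3,3]
Step 15: insert re at [1, 4, 10, 13, 14] -> counters=[3,4,2,0,2,1,2,3,1,2,3,2,2,4,4]
Step 16: insert re at [1, 4, 10, 13, 14] -> counters=[3,5,2,0,3,1,2,3,1,2,4,2,2,5,5]
Step 17: delete h at [5, 7, 10, 13, 14] -> counters=[3,5,2,0,3,0,2,2,1,2,3,2,2,4,4]
Step 18: delete k at [6, 8, 9, 12, 14] -> counters=[3,5,2,0,3,0,1,2,0,1,3,2,1,4,3]
Step 19: delete lnd at [0, 1, 2, 7, 11] -> counters=[2,4,1,0,3,0,1,1,0,1,3,1,1,4,3]
Step 20: insert x at [2, 5, 6, 7, 13] -> counters=[2,4,2,0,3,1,2,2,0,1,3,1,1,5,3]
Step 21: insert k at [6, 8, 9, 12, 14] -> counters=[2,4,2,0,3,1,3,2,1,2,3,1,2,5,4]
Final counters=[2,4,2,0,3,1,3,2,1,2,3,1,2,5,4] -> counters[9]=2

Answer: 2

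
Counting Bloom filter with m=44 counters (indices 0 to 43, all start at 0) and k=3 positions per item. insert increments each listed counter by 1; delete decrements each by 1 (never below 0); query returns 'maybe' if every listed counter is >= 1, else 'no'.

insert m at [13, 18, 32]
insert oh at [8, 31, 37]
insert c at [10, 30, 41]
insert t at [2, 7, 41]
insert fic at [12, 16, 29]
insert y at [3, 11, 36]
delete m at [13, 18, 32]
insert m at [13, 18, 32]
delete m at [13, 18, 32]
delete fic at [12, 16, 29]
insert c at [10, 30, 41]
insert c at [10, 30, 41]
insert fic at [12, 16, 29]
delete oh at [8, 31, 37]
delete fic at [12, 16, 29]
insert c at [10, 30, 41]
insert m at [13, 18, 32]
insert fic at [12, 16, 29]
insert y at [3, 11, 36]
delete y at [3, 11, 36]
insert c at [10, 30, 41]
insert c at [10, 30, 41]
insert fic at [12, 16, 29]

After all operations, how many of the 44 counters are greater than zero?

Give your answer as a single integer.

Answer: 14

Derivation:
Step 1: insert m at [13, 18, 32] -> counters=[0,0,0,0,0,0,0,0,0,0,0,0,0,1,0,0,0,0,1,0,0,0,0,0,0,0,0,0,0,0,0,0,1,0,0,0,0,0,0,0,0,0,0,0]
Step 2: insert oh at [8, 31, 37] -> counters=[0,0,0,0,0,0,0,0,1,0,0,0,0,1,0,0,0,0,1,0,0,0,0,0,0,0,0,0,0,0,0,1,1,0,0,0,0,1,0,0,0,0,0,0]
Step 3: insert c at [10, 30, 41] -> counters=[0,0,0,0,0,0,0,0,1,0,1,0,0,1,0,0,0,0,1,0,0,0,0,0,0,0,0,0,0,0,1,1,1,0,0,0,0,1,0,0,0,1,0,0]
Step 4: insert t at [2, 7, 41] -> counters=[0,0,1,0,0,0,0,1,1,0,1,0,0,1,0,0,0,0,1,0,0,0,0,0,0,0,0,0,0,0,1,1,1,0,0,0,0,1,0,0,0,2,0,0]
Step 5: insert fic at [12, 16, 29] -> counters=[0,0,1,0,0,0,0,1,1,0,1,0,1,1,0,0,1,0,1,0,0,0,0,0,0,0,0,0,0,1,1,1,1,0,0,0,0,1,0,0,0,2,0,0]
Step 6: insert y at [3, 11, 36] -> counters=[0,0,1,1,0,0,0,1,1,0,1,1,1,1,0,0,1,0,1,0,0,0,0,0,0,0,0,0,0,1,1,1,1,0,0,0,1,1,0,0,0,2,0,0]
Step 7: delete m at [13, 18, 32] -> counters=[0,0,1,1,0,0,0,1,1,0,1,1,1,0,0,0,1,0,0,0,0,0,0,0,0,0,0,0,0,1,1,1,0,0,0,0,1,1,0,0,0,2,0,0]
Step 8: insert m at [13, 18, 32] -> counters=[0,0,1,1,0,0,0,1,1,0,1,1,1,1,0,0,1,0,1,0,0,0,0,0,0,0,0,0,0,1,1,1,1,0,0,0,1,1,0,0,0,2,0,0]
Step 9: delete m at [13, 18, 32] -> counters=[0,0,1,1,0,0,0,1,1,0,1,1,1,0,0,0,1,0,0,0,0,0,0,0,0,0,0,0,0,1,1,1,0,0,0,0,1,1,0,0,0,2,0,0]
Step 10: delete fic at [12, 16, 29] -> counters=[0,0,1,1,0,0,0,1,1,0,1,1,0,0,0,0,0,0,0,0,0,0,0,0,0,0,0,0,0,0,1,1,0,0,0,0,1,1,0,0,0,2,0,0]
Step 11: insert c at [10, 30, 41] -> counters=[0,0,1,1,0,0,0,1,1,0,2,1,0,0,0,0,0,0,0,0,0,0,0,0,0,0,0,0,0,0,2,1,0,0,0,0,1,1,0,0,0,3,0,0]
Step 12: insert c at [10, 30, 41] -> counters=[0,0,1,1,0,0,0,1,1,0,3,1,0,0,0,0,0,0,0,0,0,0,0,0,0,0,0,0,0,0,3,1,0,0,0,0,1,1,0,0,0,4,0,0]
Step 13: insert fic at [12, 16, 29] -> counters=[0,0,1,1,0,0,0,1,1,0,3,1,1,0,0,0,1,0,0,0,0,0,0,0,0,0,0,0,0,1,3,1,0,0,0,0,1,1,0,0,0,4,0,0]
Step 14: delete oh at [8, 31, 37] -> counters=[0,0,1,1,0,0,0,1,0,0,3,1,1,0,0,0,1,0,0,0,0,0,0,0,0,0,0,0,0,1,3,0,0,0,0,0,1,0,0,0,0,4,0,0]
Step 15: delete fic at [12, 16, 29] -> counters=[0,0,1,1,0,0,0,1,0,0,3,1,0,0,0,0,0,0,0,0,0,0,0,0,0,0,0,0,0,0,3,0,0,0,0,0,1,0,0,0,0,4,0,0]
Step 16: insert c at [10, 30, 41] -> counters=[0,0,1,1,0,0,0,1,0,0,4,1,0,0,0,0,0,0,0,0,0,0,0,0,0,0,0,0,0,0,4,0,0,0,0,0,1,0,0,0,0,5,0,0]
Step 17: insert m at [13, 18, 32] -> counters=[0,0,1,1,0,0,0,1,0,0,4,1,0,1,0,0,0,0,1,0,0,0,0,0,0,0,0,0,0,0,4,0,1,0,0,0,1,0,0,0,0,5,0,0]
Step 18: insert fic at [12, 16, 29] -> counters=[0,0,1,1,0,0,0,1,0,0,4,1,1,1,0,0,1,0,1,0,0,0,0,0,0,0,0,0,0,1,4,0,1,0,0,0,1,0,0,0,0,5,0,0]
Step 19: insert y at [3, 11, 36] -> counters=[0,0,1,2,0,0,0,1,0,0,4,2,1,1,0,0,1,0,1,0,0,0,0,0,0,0,0,0,0,1,4,0,1,0,0,0,2,0,0,0,0,5,0,0]
Step 20: delete y at [3, 11, 36] -> counters=[0,0,1,1,0,0,0,1,0,0,4,1,1,1,0,0,1,0,1,0,0,0,0,0,0,0,0,0,0,1,4,0,1,0,0,0,1,0,0,0,0,5,0,0]
Step 21: insert c at [10, 30, 41] -> counters=[0,0,1,1,0,0,0,1,0,0,5,1,1,1,0,0,1,0,1,0,0,0,0,0,0,0,0,0,0,1,5,0,1,0,0,0,1,0,0,0,0,6,0,0]
Step 22: insert c at [10, 30, 41] -> counters=[0,0,1,1,0,0,0,1,0,0,6,1,1,1,0,0,1,0,1,0,0,0,0,0,0,0,0,0,0,1,6,0,1,0,0,0,1,0,0,0,0,7,0,0]
Step 23: insert fic at [12, 16, 29] -> counters=[0,0,1,1,0,0,0,1,0,0,6,1,2,1,0,0,2,0,1,0,0,0,0,0,0,0,0,0,0,2,6,0,1,0,0,0,1,0,0,0,0,7,0,0]
Final counters=[0,0,1,1,0,0,0,1,0,0,6,1,2,1,0,0,2,0,1,0,0,0,0,0,0,0,0,0,0,2,6,0,1,0,0,0,1,0,0,0,0,7,0,0] -> 14 nonzero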